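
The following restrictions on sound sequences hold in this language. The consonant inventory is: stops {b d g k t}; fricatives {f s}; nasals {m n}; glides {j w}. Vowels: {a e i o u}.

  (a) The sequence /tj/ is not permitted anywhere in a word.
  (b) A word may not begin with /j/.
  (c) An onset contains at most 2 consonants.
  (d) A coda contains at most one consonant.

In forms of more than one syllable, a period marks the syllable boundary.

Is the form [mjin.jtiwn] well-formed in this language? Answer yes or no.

no

[mjin.jtiwn] — violates constraint (d): syllable 2 coda /wn/ has 2 consonants (> 1) → ill-formed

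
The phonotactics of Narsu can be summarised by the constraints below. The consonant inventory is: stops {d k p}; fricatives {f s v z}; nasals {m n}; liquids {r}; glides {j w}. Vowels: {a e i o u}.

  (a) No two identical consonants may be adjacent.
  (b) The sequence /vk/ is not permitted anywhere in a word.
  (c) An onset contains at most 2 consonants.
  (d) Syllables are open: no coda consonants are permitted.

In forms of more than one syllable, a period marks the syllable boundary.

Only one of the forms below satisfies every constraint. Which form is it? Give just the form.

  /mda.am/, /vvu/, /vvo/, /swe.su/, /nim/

/mda.am/ — violates constraint (d): syllable 2 coda /m/ has 1 consonant (> 0) → not permitted
/vvu/ — violates constraint (a): adjacent identical consonants /vv/ → not permitted
/vvo/ — violates constraint (a): adjacent identical consonants /vv/ → not permitted
/swe.su/ — σ1 onset /sw/ (2C), coda /∅/ ok; σ2 onset /s/, coda /∅/ ok → permitted
/nim/ — violates constraint (d): syllable 1 coda /m/ has 1 consonant (> 0) → not permitted

/swe.su/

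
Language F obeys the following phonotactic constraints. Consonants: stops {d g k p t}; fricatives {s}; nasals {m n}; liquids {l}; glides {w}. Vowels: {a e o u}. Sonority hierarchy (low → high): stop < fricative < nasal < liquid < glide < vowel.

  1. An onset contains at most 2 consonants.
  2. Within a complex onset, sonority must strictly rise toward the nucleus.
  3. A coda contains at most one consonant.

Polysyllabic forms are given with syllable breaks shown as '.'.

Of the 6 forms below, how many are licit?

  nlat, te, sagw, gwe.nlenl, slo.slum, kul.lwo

nlat — σ1 onset /nl/ (3→4 rises), coda /t/ ok → licit
te — σ1 onset /t/, coda /∅/ ok → licit
sagw — violates constraint 3: syllable 1 coda /gw/ has 2 consonants (> 1) → illicit
gwe.nlenl — violates constraint 3: syllable 2 coda /nl/ has 2 consonants (> 1) → illicit
slo.slum — σ1 onset /sl/ (2→4 rises), coda /∅/ ok; σ2 onset /sl/ (2→4 rises), coda /m/ ok → licit
kul.lwo — σ1 onset /k/, coda /l/ ok; σ2 onset /lw/ (4→5 rises), coda /∅/ ok → licit
Licit: nlat, te, slo.slum, kul.lwo → 4.

4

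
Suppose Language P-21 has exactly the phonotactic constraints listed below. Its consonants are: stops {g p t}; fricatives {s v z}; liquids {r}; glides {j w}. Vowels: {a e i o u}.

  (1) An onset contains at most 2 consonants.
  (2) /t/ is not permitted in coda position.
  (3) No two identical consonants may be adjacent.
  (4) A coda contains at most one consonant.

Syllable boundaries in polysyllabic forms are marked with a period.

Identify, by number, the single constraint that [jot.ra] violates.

2

[jot.ra]: syllable 1 coda contains /t/.
This is a violation of constraint 2: "/t/ is not permitted in coda position."
The remaining constraints (1, 3, 4) are satisfied.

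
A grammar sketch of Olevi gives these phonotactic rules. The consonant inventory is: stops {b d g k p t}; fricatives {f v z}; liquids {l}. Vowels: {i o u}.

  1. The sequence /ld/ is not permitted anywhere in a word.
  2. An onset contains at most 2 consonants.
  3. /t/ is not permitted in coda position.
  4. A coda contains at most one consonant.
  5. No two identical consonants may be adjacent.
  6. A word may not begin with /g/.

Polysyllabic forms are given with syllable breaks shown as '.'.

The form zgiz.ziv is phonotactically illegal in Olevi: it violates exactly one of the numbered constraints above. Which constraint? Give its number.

5

zgiz.ziv: adjacent identical consonants /zz/.
This is a violation of constraint 5: "No two identical consonants may be adjacent."
The remaining constraints (1, 2, 3, 4, 6) are satisfied.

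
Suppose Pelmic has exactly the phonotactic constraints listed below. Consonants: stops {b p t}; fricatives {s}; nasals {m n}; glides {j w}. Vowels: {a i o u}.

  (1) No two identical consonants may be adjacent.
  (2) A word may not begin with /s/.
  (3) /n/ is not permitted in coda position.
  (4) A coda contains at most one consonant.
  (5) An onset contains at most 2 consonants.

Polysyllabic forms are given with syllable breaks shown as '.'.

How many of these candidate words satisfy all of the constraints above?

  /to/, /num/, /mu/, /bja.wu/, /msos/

/to/ — σ1 onset /t/, coda /∅/ ok → licit
/num/ — σ1 onset /n/, coda /m/ ok → licit
/mu/ — σ1 onset /m/, coda /∅/ ok → licit
/bja.wu/ — σ1 onset /bj/ (2C), coda /∅/ ok; σ2 onset /w/, coda /∅/ ok → licit
/msos/ — σ1 onset /ms/ (2C), coda /s/ ok → licit
Licit: /to/, /num/, /mu/, /bja.wu/, /msos/ → 5.

5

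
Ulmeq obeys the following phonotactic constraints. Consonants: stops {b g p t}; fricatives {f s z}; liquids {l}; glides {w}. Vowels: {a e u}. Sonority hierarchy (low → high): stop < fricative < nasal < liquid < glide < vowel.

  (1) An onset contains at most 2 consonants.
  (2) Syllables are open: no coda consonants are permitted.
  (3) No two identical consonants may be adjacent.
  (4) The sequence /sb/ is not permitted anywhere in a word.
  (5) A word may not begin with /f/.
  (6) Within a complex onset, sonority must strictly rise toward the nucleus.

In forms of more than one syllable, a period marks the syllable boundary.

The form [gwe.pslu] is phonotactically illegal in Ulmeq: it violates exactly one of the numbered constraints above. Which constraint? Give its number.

1

[gwe.pslu]: syllable 2 onset /psl/ has 3 consonants (> 2).
This is a violation of constraint 1: "An onset contains at most 2 consonants."
The remaining constraints (2, 3, 4, 5, 6) are satisfied.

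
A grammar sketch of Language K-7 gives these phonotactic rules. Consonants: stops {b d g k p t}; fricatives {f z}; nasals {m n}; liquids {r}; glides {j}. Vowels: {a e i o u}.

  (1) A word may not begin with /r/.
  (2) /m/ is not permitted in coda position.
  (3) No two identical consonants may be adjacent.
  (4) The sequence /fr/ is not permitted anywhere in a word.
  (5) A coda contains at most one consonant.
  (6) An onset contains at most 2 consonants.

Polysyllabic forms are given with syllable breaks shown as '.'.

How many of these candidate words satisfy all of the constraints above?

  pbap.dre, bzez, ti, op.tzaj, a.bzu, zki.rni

pbap.dre — σ1 onset /pb/ (2C), coda /p/ ok; σ2 onset /dr/ (2C), coda /∅/ ok → phonotactically legal
bzez — σ1 onset /bz/ (2C), coda /z/ ok → phonotactically legal
ti — σ1 onset /t/, coda /∅/ ok → phonotactically legal
op.tzaj — σ1 onset /∅/, coda /p/ ok; σ2 onset /tz/ (2C), coda /j/ ok → phonotactically legal
a.bzu — σ1 onset /∅/, coda /∅/ ok; σ2 onset /bz/ (2C), coda /∅/ ok → phonotactically legal
zki.rni — σ1 onset /zk/ (2C), coda /∅/ ok; σ2 onset /rn/ (2C), coda /∅/ ok → phonotactically legal
Phonotactically legal: pbap.dre, bzez, ti, op.tzaj, a.bzu, zki.rni → 6.

6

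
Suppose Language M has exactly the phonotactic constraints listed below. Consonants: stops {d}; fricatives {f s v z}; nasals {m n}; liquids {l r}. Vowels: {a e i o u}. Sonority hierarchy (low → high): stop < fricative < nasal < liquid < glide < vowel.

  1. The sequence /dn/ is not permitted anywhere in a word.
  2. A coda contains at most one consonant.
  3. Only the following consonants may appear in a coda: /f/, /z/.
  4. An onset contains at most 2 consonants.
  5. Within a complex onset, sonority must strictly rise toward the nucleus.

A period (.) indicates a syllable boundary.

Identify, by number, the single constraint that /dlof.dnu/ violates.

/dlof.dnu/: contains banned sequence /dn/.
This is a violation of constraint 1: "The sequence /dn/ is not permitted anywhere in a word."
The remaining constraints (2, 3, 4, 5) are satisfied.

1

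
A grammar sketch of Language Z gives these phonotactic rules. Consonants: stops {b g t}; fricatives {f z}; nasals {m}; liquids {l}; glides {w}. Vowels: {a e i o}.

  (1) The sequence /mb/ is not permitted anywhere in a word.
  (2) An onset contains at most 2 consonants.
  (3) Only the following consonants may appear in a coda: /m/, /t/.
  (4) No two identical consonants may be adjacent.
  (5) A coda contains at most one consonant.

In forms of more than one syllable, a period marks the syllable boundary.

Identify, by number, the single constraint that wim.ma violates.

wim.ma: adjacent identical consonants /mm/.
This is a violation of constraint 4: "No two identical consonants may be adjacent."
The remaining constraints (1, 2, 3, 5) are satisfied.

4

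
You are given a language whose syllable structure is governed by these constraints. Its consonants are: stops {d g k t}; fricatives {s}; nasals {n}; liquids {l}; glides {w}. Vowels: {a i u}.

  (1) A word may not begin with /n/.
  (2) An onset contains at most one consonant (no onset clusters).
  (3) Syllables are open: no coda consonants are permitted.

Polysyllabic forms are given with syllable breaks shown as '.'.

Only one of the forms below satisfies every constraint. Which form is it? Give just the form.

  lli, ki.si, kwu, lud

ki.si

lli — violates constraint 2: syllable 1 onset /ll/ has 2 consonants (> 1) → not permitted
ki.si — σ1 onset /k/, coda /∅/ ok; σ2 onset /s/, coda /∅/ ok → permitted
kwu — violates constraint 2: syllable 1 onset /kw/ has 2 consonants (> 1) → not permitted
lud — violates constraint 3: syllable 1 coda /d/ has 1 consonant (> 0) → not permitted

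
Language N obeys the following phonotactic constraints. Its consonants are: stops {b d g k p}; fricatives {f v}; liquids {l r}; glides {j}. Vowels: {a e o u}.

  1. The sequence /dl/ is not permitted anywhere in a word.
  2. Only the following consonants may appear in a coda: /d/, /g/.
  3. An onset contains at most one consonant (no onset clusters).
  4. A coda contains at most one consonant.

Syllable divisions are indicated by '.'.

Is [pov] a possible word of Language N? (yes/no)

[pov] — violates constraint 2: syllable 1 coda contains /v/, which is not a licensed coda consonant → ill-formed

no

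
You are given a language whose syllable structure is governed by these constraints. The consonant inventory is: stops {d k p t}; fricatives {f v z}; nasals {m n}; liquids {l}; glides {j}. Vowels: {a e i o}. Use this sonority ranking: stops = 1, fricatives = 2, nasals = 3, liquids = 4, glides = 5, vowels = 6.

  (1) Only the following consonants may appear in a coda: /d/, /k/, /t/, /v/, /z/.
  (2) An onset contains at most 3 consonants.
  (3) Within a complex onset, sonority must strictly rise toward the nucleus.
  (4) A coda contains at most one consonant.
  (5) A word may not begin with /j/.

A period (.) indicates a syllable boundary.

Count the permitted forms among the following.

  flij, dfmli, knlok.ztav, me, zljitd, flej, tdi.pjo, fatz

flij — violates constraint 1: syllable 1 coda contains /j/, which is not a licensed coda consonant → not permitted
dfmli — violates constraint 2: syllable 1 onset /dfml/ has 4 consonants (> 3) → not permitted
knlok.ztav — violates constraint 3: syllable 2 onset /zt/: /z/ (fricative, 2) → /t/ (stop, 1) does not rise → not permitted
me — σ1 onset /m/, coda /∅/ ok → permitted
zljitd — violates constraint 4: syllable 1 coda /td/ has 2 consonants (> 1) → not permitted
flej — violates constraint 1: syllable 1 coda contains /j/, which is not a licensed coda consonant → not permitted
tdi.pjo — violates constraint 3: syllable 1 onset /td/: /t/ (stop, 1) → /d/ (stop, 1) does not rise → not permitted
fatz — violates constraint 4: syllable 1 coda /tz/ has 2 consonants (> 1) → not permitted
Permitted: me → 1.

1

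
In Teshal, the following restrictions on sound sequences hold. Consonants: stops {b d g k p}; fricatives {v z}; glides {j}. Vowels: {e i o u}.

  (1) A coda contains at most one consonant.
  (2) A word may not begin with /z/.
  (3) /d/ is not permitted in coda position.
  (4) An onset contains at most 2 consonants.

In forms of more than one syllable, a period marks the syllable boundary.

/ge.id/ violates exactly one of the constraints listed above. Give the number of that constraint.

3

/ge.id/: syllable 2 coda contains /d/.
This is a violation of constraint 3: "/d/ is not permitted in coda position."
The remaining constraints (1, 2, 4) are satisfied.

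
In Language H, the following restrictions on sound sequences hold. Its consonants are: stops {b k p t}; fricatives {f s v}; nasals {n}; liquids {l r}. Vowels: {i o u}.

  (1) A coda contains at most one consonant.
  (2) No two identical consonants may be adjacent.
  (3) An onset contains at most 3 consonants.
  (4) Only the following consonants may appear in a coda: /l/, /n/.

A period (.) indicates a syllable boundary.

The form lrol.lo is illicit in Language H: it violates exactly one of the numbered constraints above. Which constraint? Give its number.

2

lrol.lo: adjacent identical consonants /ll/.
This is a violation of constraint 2: "No two identical consonants may be adjacent."
The remaining constraints (1, 3, 4) are satisfied.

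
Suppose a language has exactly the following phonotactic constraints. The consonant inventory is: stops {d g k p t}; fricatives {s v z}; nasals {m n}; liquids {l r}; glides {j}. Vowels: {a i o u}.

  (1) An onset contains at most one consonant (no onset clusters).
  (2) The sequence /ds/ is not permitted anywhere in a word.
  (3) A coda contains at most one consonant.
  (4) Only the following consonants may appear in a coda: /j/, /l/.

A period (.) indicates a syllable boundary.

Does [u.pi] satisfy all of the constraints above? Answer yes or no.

[u.pi] — σ1 onset /∅/, coda /∅/ ok; σ2 onset /p/, coda /∅/ ok → permitted

yes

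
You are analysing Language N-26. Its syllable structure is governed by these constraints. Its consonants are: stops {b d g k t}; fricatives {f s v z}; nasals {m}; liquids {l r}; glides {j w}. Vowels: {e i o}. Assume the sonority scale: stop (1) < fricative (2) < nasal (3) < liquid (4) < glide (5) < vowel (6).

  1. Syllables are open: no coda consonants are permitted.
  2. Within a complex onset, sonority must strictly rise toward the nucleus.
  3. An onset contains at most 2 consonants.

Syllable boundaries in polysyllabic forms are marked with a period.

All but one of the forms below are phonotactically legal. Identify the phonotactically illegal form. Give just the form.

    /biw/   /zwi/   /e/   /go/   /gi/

/biw/ — violates constraint 1: syllable 1 coda /w/ has 1 consonant (> 0) → phonotactically illegal
/zwi/ — σ1 onset /zw/ (2→5 rises), coda /∅/ ok → phonotactically legal
/e/ — σ1 onset /∅/, coda /∅/ ok → phonotactically legal
/go/ — σ1 onset /g/, coda /∅/ ok → phonotactically legal
/gi/ — σ1 onset /g/, coda /∅/ ok → phonotactically legal

/biw/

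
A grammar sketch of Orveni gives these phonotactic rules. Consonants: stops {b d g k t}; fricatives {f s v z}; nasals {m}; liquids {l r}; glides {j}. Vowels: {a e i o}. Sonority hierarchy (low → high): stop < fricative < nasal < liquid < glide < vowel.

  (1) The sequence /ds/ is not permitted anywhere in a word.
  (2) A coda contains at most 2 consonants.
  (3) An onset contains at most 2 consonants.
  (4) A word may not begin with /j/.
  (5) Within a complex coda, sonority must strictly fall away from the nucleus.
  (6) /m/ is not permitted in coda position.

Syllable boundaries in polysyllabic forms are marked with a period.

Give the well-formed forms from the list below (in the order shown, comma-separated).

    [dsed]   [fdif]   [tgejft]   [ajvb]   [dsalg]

[fdif]

[dsed] — violates constraint 1: contains banned sequence /ds/ → ill-formed
[fdif] — σ1 onset /fd/ (2C), coda /f/ ok → well-formed
[tgejft] — violates constraint 2: syllable 1 coda /jft/ has 3 consonants (> 2) → ill-formed
[ajvb] — violates constraint 2: syllable 1 coda /jvb/ has 3 consonants (> 2) → ill-formed
[dsalg] — violates constraint 1: contains banned sequence /ds/ → ill-formed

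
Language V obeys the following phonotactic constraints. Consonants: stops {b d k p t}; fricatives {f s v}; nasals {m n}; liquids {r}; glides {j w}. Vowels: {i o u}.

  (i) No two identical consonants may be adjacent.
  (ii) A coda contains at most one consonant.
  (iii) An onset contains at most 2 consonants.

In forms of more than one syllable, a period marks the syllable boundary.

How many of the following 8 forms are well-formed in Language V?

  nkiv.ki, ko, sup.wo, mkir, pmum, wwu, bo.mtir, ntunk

nkiv.ki — σ1 onset /nk/ (2C), coda /v/ ok; σ2 onset /k/, coda /∅/ ok → well-formed
ko — σ1 onset /k/, coda /∅/ ok → well-formed
sup.wo — σ1 onset /s/, coda /p/ ok; σ2 onset /w/, coda /∅/ ok → well-formed
mkir — σ1 onset /mk/ (2C), coda /r/ ok → well-formed
pmum — σ1 onset /pm/ (2C), coda /m/ ok → well-formed
wwu — violates constraint (i): adjacent identical consonants /ww/ → ill-formed
bo.mtir — σ1 onset /b/, coda /∅/ ok; σ2 onset /mt/ (2C), coda /r/ ok → well-formed
ntunk — violates constraint (ii): syllable 1 coda /nk/ has 2 consonants (> 1) → ill-formed
Well-formed: nkiv.ki, ko, sup.wo, mkir, pmum, bo.mtir → 6.

6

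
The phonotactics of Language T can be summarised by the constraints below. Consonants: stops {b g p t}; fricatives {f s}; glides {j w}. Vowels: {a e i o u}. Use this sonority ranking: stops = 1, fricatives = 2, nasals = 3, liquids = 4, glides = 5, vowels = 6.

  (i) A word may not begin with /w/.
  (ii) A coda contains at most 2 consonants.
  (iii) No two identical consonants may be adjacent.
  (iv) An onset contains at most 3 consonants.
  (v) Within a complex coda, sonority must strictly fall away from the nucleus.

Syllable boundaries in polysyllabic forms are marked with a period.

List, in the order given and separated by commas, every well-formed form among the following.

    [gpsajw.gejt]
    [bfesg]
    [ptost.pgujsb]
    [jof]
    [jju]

[gpsajw.gejt] — violates constraint (v): syllable 1 coda /jw/: /j/ (glide, 5) → /w/ (glide, 5) does not fall → ill-formed
[bfesg] — σ1 onset /bf/ (2C), coda /sg/ (2→1 falls) ok → well-formed
[ptost.pgujsb] — violates constraint (ii): syllable 2 coda /jsb/ has 3 consonants (> 2) → ill-formed
[jof] — σ1 onset /j/, coda /f/ ok → well-formed
[jju] — violates constraint (iii): adjacent identical consonants /jj/ → ill-formed

[bfesg], [jof]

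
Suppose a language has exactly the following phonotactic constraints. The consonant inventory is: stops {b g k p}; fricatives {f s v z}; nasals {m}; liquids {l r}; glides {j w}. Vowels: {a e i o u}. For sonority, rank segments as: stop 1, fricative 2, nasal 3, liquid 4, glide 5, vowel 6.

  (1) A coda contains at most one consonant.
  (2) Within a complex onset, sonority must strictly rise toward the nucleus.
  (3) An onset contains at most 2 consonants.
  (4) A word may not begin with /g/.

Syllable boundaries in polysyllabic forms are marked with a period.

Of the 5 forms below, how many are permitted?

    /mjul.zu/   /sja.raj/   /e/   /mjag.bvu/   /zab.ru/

/mjul.zu/ — σ1 onset /mj/ (3→5 rises), coda /l/ ok; σ2 onset /z/, coda /∅/ ok → permitted
/sja.raj/ — σ1 onset /sj/ (2→5 rises), coda /∅/ ok; σ2 onset /r/, coda /j/ ok → permitted
/e/ — σ1 onset /∅/, coda /∅/ ok → permitted
/mjag.bvu/ — σ1 onset /mj/ (3→5 rises), coda /g/ ok; σ2 onset /bv/ (1→2 rises), coda /∅/ ok → permitted
/zab.ru/ — σ1 onset /z/, coda /b/ ok; σ2 onset /r/, coda /∅/ ok → permitted
Permitted: /mjul.zu/, /sja.raj/, /e/, /mjag.bvu/, /zab.ru/ → 5.

5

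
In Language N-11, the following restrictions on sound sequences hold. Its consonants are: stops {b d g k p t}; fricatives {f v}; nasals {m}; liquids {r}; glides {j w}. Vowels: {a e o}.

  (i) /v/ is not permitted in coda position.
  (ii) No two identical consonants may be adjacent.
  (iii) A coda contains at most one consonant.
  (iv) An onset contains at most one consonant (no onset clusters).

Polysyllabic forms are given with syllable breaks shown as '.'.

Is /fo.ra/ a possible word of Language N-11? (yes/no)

yes

/fo.ra/ — σ1 onset /f/, coda /∅/ ok; σ2 onset /r/, coda /∅/ ok → well-formed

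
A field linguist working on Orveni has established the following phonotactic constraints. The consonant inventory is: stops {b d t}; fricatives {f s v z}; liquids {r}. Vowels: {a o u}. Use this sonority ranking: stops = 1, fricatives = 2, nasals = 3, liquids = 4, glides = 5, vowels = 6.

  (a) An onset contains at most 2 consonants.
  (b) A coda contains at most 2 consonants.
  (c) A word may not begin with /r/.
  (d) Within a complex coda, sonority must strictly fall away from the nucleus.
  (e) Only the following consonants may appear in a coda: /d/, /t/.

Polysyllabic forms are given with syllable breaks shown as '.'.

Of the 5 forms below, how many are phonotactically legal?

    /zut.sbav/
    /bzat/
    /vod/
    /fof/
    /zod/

3

/zut.sbav/ — violates constraint (e): syllable 2 coda contains /v/, which is not a licensed coda consonant → phonotactically illegal
/bzat/ — σ1 onset /bz/ (2C), coda /t/ ok → phonotactically legal
/vod/ — σ1 onset /v/, coda /d/ ok → phonotactically legal
/fof/ — violates constraint (e): syllable 1 coda contains /f/, which is not a licensed coda consonant → phonotactically illegal
/zod/ — σ1 onset /z/, coda /d/ ok → phonotactically legal
Phonotactically legal: /bzat/, /vod/, /zod/ → 3.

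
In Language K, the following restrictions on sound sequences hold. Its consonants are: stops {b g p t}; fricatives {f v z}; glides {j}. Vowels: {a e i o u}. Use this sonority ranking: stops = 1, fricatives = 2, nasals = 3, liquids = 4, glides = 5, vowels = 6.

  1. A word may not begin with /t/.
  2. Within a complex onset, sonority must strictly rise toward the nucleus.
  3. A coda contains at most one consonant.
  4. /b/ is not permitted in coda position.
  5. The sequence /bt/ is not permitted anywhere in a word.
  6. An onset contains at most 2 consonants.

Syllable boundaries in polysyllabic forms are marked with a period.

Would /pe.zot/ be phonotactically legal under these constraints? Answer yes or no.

/pe.zot/ — σ1 onset /p/, coda /∅/ ok; σ2 onset /z/, coda /t/ ok → phonotactically legal

yes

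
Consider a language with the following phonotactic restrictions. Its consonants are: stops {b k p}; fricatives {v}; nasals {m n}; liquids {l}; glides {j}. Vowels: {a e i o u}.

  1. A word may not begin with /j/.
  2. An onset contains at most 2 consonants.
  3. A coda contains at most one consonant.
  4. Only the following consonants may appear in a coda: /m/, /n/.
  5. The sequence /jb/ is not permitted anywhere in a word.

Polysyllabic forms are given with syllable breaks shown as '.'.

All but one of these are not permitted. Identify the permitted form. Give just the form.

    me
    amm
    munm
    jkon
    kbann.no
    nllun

me

me — σ1 onset /m/, coda /∅/ ok → permitted
amm — violates constraint 3: syllable 1 coda /mm/ has 2 consonants (> 1) → not permitted
munm — violates constraint 3: syllable 1 coda /nm/ has 2 consonants (> 1) → not permitted
jkon — violates constraint 1: word begins with /j/ → not permitted
kbann.no — violates constraint 3: syllable 1 coda /nn/ has 2 consonants (> 1) → not permitted
nllun — violates constraint 2: syllable 1 onset /nll/ has 3 consonants (> 2) → not permitted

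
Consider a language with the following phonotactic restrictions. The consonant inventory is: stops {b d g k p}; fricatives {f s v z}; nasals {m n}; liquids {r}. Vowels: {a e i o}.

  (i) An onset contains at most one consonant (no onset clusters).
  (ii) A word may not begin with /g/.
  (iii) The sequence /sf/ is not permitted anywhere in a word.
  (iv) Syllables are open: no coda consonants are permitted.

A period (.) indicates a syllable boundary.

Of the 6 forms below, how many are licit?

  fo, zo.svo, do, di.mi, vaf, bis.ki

fo — σ1 onset /f/, coda /∅/ ok → licit
zo.svo — violates constraint (i): syllable 2 onset /sv/ has 2 consonants (> 1) → illicit
do — σ1 onset /d/, coda /∅/ ok → licit
di.mi — σ1 onset /d/, coda /∅/ ok; σ2 onset /m/, coda /∅/ ok → licit
vaf — violates constraint (iv): syllable 1 coda /f/ has 1 consonant (> 0) → illicit
bis.ki — violates constraint (iv): syllable 1 coda /s/ has 1 consonant (> 0) → illicit
Licit: fo, do, di.mi → 3.

3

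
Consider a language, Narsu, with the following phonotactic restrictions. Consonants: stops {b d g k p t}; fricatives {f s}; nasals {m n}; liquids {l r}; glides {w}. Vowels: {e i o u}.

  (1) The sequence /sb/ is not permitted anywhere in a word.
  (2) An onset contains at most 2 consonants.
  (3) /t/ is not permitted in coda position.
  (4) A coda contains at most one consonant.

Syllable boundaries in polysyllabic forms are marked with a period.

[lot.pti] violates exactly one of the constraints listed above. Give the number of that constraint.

3

[lot.pti]: syllable 1 coda contains /t/.
This is a violation of constraint 3: "/t/ is not permitted in coda position."
The remaining constraints (1, 2, 4) are satisfied.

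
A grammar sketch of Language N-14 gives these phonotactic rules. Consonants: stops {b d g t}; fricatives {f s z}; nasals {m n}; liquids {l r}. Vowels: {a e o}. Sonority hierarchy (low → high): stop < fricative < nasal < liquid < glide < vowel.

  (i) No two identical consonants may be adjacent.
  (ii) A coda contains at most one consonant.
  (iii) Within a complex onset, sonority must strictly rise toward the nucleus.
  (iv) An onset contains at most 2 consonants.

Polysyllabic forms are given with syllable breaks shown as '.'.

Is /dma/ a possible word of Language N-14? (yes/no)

yes

/dma/ — σ1 onset /dm/ (1→3 rises), coda /∅/ ok → well-formed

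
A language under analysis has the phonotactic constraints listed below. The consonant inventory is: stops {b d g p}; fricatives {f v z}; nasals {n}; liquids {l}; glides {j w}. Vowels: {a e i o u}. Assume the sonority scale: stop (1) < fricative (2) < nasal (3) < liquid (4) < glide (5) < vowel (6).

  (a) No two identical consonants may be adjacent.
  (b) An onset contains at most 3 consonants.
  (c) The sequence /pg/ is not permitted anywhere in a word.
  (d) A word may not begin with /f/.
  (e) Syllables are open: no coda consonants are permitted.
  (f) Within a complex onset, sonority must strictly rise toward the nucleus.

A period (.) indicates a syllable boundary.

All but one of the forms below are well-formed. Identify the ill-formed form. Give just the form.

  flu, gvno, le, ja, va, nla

flu

flu — violates constraint (d): word begins with /f/ → ill-formed
gvno — σ1 onset /gvn/ (1→2→3 rises), coda /∅/ ok → well-formed
le — σ1 onset /l/, coda /∅/ ok → well-formed
ja — σ1 onset /j/, coda /∅/ ok → well-formed
va — σ1 onset /v/, coda /∅/ ok → well-formed
nla — σ1 onset /nl/ (3→4 rises), coda /∅/ ok → well-formed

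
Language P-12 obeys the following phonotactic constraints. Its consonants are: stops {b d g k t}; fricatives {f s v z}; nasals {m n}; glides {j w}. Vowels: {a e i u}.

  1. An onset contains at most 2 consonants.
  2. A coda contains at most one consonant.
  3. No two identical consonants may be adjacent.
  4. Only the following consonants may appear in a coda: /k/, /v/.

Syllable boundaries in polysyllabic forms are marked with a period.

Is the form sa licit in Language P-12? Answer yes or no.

sa — σ1 onset /s/, coda /∅/ ok → licit

yes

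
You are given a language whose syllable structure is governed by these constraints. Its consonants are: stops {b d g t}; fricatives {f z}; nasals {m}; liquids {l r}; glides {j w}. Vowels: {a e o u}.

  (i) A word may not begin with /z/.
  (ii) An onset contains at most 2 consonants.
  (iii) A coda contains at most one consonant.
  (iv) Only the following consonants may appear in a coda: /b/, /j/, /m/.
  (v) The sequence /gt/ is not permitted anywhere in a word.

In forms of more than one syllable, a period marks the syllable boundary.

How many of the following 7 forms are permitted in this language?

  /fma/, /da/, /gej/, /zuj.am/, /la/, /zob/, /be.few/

/fma/ — σ1 onset /fm/ (2C), coda /∅/ ok → permitted
/da/ — σ1 onset /d/, coda /∅/ ok → permitted
/gej/ — σ1 onset /g/, coda /j/ ok → permitted
/zuj.am/ — violates constraint (i): word begins with /z/ → not permitted
/la/ — σ1 onset /l/, coda /∅/ ok → permitted
/zob/ — violates constraint (i): word begins with /z/ → not permitted
/be.few/ — violates constraint (iv): syllable 2 coda contains /w/, which is not a licensed coda consonant → not permitted
Permitted: /fma/, /da/, /gej/, /la/ → 4.

4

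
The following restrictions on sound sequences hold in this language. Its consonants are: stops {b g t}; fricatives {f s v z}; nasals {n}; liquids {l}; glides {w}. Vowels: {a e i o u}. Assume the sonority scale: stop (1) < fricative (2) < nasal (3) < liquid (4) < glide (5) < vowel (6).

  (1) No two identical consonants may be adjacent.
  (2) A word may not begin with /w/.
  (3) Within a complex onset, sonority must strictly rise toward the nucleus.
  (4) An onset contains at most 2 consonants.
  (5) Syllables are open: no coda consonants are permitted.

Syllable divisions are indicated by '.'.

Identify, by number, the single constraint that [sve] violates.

3

[sve]: syllable 1 onset /sv/: /s/ (fricative, 2) → /v/ (fricative, 2) does not rise.
This is a violation of constraint 3: "Within a complex onset, sonority must strictly rise toward the nucleus."
The remaining constraints (1, 2, 4, 5) are satisfied.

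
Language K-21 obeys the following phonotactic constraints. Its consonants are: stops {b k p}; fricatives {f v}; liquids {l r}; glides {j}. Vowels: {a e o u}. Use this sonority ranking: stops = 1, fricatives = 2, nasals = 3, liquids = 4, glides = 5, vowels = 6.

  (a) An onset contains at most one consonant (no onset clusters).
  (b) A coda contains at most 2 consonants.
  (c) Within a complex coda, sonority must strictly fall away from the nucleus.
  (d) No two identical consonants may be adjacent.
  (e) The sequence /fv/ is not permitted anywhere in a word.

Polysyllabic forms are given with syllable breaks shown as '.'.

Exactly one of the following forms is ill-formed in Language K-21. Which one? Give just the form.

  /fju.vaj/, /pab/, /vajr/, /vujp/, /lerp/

/fju.vaj/

/fju.vaj/ — violates constraint (a): syllable 1 onset /fj/ has 2 consonants (> 1) → ill-formed
/pab/ — σ1 onset /p/, coda /b/ ok → well-formed
/vajr/ — σ1 onset /v/, coda /jr/ (5→4 falls) ok → well-formed
/vujp/ — σ1 onset /v/, coda /jp/ (5→1 falls) ok → well-formed
/lerp/ — σ1 onset /l/, coda /rp/ (4→1 falls) ok → well-formed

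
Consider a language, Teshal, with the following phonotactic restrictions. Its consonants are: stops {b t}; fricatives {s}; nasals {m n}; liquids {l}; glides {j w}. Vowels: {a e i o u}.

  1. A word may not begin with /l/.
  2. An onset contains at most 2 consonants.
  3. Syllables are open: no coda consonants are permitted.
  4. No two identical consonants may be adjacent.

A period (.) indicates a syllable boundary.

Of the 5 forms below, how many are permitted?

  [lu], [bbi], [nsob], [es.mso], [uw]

[lu] — violates constraint 1: word begins with /l/ → not permitted
[bbi] — violates constraint 4: adjacent identical consonants /bb/ → not permitted
[nsob] — violates constraint 3: syllable 1 coda /b/ has 1 consonant (> 0) → not permitted
[es.mso] — violates constraint 3: syllable 1 coda /s/ has 1 consonant (> 0) → not permitted
[uw] — violates constraint 3: syllable 1 coda /w/ has 1 consonant (> 0) → not permitted
No form is permitted → 0.

0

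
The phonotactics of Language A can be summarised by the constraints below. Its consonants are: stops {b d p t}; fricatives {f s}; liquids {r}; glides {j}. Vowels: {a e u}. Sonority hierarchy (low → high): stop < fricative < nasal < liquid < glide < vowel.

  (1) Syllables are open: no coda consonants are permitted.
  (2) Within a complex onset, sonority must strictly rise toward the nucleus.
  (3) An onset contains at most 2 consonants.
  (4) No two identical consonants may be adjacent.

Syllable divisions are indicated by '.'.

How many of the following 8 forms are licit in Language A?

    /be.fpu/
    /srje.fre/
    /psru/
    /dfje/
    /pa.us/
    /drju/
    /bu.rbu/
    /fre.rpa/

0

/be.fpu/ — violates constraint 2: syllable 2 onset /fp/: /f/ (fricative, 2) → /p/ (stop, 1) does not rise → illicit
/srje.fre/ — violates constraint 3: syllable 1 onset /srj/ has 3 consonants (> 2) → illicit
/psru/ — violates constraint 3: syllable 1 onset /psr/ has 3 consonants (> 2) → illicit
/dfje/ — violates constraint 3: syllable 1 onset /dfj/ has 3 consonants (> 2) → illicit
/pa.us/ — violates constraint 1: syllable 2 coda /s/ has 1 consonant (> 0) → illicit
/drju/ — violates constraint 3: syllable 1 onset /drj/ has 3 consonants (> 2) → illicit
/bu.rbu/ — violates constraint 2: syllable 2 onset /rb/: /r/ (liquid, 4) → /b/ (stop, 1) does not rise → illicit
/fre.rpa/ — violates constraint 2: syllable 2 onset /rp/: /r/ (liquid, 4) → /p/ (stop, 1) does not rise → illicit
No form is licit → 0.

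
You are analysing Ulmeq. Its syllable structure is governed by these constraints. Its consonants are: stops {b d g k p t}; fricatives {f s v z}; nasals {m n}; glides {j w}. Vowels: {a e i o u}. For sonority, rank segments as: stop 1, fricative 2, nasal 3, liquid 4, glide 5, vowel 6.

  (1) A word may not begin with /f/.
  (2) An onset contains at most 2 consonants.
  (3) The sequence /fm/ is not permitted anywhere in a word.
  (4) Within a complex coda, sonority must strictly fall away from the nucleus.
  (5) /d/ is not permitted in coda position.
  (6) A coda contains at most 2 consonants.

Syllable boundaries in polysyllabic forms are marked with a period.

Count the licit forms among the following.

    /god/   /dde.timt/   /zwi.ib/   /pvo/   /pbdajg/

3

/god/ — violates constraint 5: syllable 1 coda contains /d/ → illicit
/dde.timt/ — σ1 onset /dd/ (2C), coda /∅/ ok; σ2 onset /t/, coda /mt/ (3→1 falls) ok → licit
/zwi.ib/ — σ1 onset /zw/ (2C), coda /∅/ ok; σ2 onset /∅/, coda /b/ ok → licit
/pvo/ — σ1 onset /pv/ (2C), coda /∅/ ok → licit
/pbdajg/ — violates constraint 2: syllable 1 onset /pbd/ has 3 consonants (> 2) → illicit
Licit: /dde.timt/, /zwi.ib/, /pvo/ → 3.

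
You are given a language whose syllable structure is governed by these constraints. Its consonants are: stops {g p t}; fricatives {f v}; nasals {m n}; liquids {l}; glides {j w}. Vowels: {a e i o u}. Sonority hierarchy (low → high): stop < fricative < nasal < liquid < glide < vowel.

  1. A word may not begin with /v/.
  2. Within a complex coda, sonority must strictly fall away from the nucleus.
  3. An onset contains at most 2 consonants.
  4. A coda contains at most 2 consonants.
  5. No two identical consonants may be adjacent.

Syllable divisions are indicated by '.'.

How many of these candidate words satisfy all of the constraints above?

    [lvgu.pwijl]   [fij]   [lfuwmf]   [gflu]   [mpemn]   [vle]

[lvgu.pwijl] — violates constraint 3: syllable 1 onset /lvg/ has 3 consonants (> 2) → phonotactically illegal
[fij] — σ1 onset /f/, coda /j/ ok → phonotactically legal
[lfuwmf] — violates constraint 4: syllable 1 coda /wmf/ has 3 consonants (> 2) → phonotactically illegal
[gflu] — violates constraint 3: syllable 1 onset /gfl/ has 3 consonants (> 2) → phonotactically illegal
[mpemn] — violates constraint 2: syllable 1 coda /mn/: /m/ (nasal, 3) → /n/ (nasal, 3) does not fall → phonotactically illegal
[vle] — violates constraint 1: word begins with /v/ → phonotactically illegal
Phonotactically legal: [fij] → 1.

1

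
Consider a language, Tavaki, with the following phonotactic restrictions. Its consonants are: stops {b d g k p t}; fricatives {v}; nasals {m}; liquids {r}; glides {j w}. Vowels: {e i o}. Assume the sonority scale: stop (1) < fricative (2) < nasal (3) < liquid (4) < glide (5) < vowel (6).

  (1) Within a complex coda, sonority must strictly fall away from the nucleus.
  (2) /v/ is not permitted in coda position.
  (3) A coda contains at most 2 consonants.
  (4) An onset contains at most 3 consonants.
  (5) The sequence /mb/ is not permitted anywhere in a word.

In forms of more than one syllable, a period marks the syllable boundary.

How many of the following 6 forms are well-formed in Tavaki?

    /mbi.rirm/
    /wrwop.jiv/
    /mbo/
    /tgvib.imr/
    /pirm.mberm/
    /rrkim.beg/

/mbi.rirm/ — violates constraint 5: contains banned sequence /mb/ → ill-formed
/wrwop.jiv/ — violates constraint 2: syllable 2 coda contains /v/ → ill-formed
/mbo/ — violates constraint 5: contains banned sequence /mb/ → ill-formed
/tgvib.imr/ — violates constraint 1: syllable 2 coda /mr/: /m/ (nasal, 3) → /r/ (liquid, 4) does not fall → ill-formed
/pirm.mberm/ — violates constraint 5: contains banned sequence /mb/ → ill-formed
/rrkim.beg/ — violates constraint 5: contains banned sequence /mb/ → ill-formed
No form is well-formed → 0.

0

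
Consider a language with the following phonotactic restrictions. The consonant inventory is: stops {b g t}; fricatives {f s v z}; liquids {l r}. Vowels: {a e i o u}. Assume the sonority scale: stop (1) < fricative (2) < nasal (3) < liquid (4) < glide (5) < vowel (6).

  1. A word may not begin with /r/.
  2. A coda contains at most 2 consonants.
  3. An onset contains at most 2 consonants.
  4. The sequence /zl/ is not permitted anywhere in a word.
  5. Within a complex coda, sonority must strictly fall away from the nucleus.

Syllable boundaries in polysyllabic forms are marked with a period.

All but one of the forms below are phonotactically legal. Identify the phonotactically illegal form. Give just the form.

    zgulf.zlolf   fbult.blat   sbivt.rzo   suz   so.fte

zgulf.zlolf

zgulf.zlolf — violates constraint 4: contains banned sequence /zl/ → phonotactically illegal
fbult.blat — σ1 onset /fb/ (2C), coda /lt/ (4→1 falls) ok; σ2 onset /bl/ (2C), coda /t/ ok → phonotactically legal
sbivt.rzo — σ1 onset /sb/ (2C), coda /vt/ (2→1 falls) ok; σ2 onset /rz/ (2C), coda /∅/ ok → phonotactically legal
suz — σ1 onset /s/, coda /z/ ok → phonotactically legal
so.fte — σ1 onset /s/, coda /∅/ ok; σ2 onset /ft/ (2C), coda /∅/ ok → phonotactically legal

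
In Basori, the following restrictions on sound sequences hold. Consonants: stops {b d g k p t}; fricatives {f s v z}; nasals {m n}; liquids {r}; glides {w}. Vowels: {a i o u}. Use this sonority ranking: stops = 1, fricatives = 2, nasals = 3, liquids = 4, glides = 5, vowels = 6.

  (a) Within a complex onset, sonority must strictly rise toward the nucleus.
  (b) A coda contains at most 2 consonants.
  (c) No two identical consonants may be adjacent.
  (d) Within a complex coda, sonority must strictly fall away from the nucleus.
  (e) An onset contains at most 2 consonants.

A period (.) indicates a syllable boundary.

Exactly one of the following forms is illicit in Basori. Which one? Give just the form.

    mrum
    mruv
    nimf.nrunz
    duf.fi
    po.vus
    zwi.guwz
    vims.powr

duf.fi

mrum — σ1 onset /mr/ (3→4 rises), coda /m/ ok → licit
mruv — σ1 onset /mr/ (3→4 rises), coda /v/ ok → licit
nimf.nrunz — σ1 onset /n/, coda /mf/ (3→2 falls) ok; σ2 onset /nr/ (3→4 rises), coda /nz/ (3→2 falls) ok → licit
duf.fi — violates constraint (c): adjacent identical consonants /ff/ → illicit
po.vus — σ1 onset /p/, coda /∅/ ok; σ2 onset /v/, coda /s/ ok → licit
zwi.guwz — σ1 onset /zw/ (2→5 rises), coda /∅/ ok; σ2 onset /g/, coda /wz/ (5→2 falls) ok → licit
vims.powr — σ1 onset /v/, coda /ms/ (3→2 falls) ok; σ2 onset /p/, coda /wr/ (5→4 falls) ok → licit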